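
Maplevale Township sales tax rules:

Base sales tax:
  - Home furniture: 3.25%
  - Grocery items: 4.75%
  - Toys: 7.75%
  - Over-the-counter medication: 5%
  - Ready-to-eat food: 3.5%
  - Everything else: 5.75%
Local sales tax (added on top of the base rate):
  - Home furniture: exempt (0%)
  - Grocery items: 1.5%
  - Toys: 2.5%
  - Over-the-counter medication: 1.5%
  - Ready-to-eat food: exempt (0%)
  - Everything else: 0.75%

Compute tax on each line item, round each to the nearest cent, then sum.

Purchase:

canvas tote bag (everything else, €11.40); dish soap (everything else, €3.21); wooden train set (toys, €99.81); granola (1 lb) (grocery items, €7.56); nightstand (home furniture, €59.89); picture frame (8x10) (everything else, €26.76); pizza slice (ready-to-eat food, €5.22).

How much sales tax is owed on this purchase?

Canvas tote bag €11.40: everything else → 5.75% + 0.75% local = 6.5% → €0.74
Dish soap €3.21: everything else → 5.75% + 0.75% local = 6.5% → €0.21
Wooden train set €99.81: toys → 7.75% + 2.5% local = 10.25% → €10.23
Granola (1 lb) €7.56: grocery items → 4.75% + 1.5% local = 6.25% → €0.47
Nightstand €59.89: home furniture → 3.25% + 0% local = 3.25% → €1.95
Picture frame (8x10) €26.76: everything else → 5.75% + 0.75% local = 6.5% → €1.74
Pizza slice €5.22: ready-to-eat food → 3.5% + 0% local = 3.5% → €0.18
Total tax = €0.74 + €0.21 + €10.23 + €0.47 + €1.95 + €1.74 + €0.18 = €15.52

€15.52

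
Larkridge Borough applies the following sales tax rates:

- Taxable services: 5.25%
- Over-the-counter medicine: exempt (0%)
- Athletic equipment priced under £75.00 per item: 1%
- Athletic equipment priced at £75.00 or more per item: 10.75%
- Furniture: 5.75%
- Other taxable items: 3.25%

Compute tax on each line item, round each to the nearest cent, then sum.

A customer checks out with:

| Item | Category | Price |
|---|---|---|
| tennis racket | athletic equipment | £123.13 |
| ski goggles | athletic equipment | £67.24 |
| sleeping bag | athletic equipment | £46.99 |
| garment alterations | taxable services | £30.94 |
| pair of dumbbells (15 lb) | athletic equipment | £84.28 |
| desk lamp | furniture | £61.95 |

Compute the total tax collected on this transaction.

£28.62

Tennis racket £123.13: athletic equipment, £75.00 or more → 10.75% → £13.24
Ski goggles £67.24: athletic equipment, under £75.00 → 1% → £0.67
Sleeping bag £46.99: athletic equipment, under £75.00 → 1% → £0.47
Garment alterations £30.94: taxable services → 5.25% → £1.62
Pair of dumbbells (15 lb) £84.28: athletic equipment, £75.00 or more → 10.75% → £9.06
Desk lamp £61.95: furniture → 5.75% → £3.56
Total tax = £13.24 + £0.67 + £0.47 + £1.62 + £9.06 + £3.56 = £28.62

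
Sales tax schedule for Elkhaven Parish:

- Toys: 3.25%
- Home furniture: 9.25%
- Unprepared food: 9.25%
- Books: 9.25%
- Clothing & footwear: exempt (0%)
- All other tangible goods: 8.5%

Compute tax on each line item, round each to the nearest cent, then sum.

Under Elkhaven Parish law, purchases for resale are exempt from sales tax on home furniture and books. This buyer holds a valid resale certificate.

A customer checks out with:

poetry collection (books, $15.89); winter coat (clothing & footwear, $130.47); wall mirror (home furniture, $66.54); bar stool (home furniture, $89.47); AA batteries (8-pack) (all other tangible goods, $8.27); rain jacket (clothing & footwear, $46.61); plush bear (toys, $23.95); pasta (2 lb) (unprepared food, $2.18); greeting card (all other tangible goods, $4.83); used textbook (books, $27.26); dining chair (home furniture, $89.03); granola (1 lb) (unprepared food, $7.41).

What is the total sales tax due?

Poetry collection $15.89: books, buyer-exempt → 0% → $0.00
Winter coat $130.47: clothing & footwear → 0% → $0.00
Wall mirror $66.54: home furniture, buyer-exempt → 0% → $0.00
Bar stool $89.47: home furniture, buyer-exempt → 0% → $0.00
AA batteries (8-pack) $8.27: all other tangible goods → 8.5% → $0.70
Rain jacket $46.61: clothing & footwear → 0% → $0.00
Plush bear $23.95: toys → 3.25% → $0.78
Pasta (2 lb) $2.18: unprepared food → 9.25% → $0.20
Greeting card $4.83: all other tangible goods → 8.5% → $0.41
Used textbook $27.26: books, buyer-exempt → 0% → $0.00
Dining chair $89.03: home furniture, buyer-exempt → 0% → $0.00
Granola (1 lb) $7.41: unprepared food → 9.25% → $0.69
Total tax = $0.70 + $0.78 + $0.20 + $0.41 + $0.69 = $2.78

$2.78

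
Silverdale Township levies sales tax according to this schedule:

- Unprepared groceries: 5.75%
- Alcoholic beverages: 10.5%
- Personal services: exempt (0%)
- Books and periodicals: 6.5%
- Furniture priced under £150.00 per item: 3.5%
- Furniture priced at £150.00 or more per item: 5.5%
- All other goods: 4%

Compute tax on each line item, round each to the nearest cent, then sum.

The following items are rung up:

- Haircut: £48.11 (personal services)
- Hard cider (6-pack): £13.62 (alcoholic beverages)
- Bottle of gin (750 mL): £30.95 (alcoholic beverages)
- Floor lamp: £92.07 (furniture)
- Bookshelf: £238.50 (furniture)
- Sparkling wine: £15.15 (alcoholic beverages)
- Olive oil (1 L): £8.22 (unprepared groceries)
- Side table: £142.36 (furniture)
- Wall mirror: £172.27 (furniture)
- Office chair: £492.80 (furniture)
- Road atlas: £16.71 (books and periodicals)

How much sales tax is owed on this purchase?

Haircut £48.11: personal services → 0% → £0.00
Hard cider (6-pack) £13.62: alcoholic beverages → 10.5% → £1.43
Bottle of gin (750 mL) £30.95: alcoholic beverages → 10.5% → £3.25
Floor lamp £92.07: furniture, under £150.00 → 3.5% → £3.22
Bookshelf £238.50: furniture, £150.00 or more → 5.5% → £13.12
Sparkling wine £15.15: alcoholic beverages → 10.5% → £1.59
Olive oil (1 L) £8.22: unprepared groceries → 5.75% → £0.47
Side table £142.36: furniture, under £150.00 → 3.5% → £4.98
Wall mirror £172.27: furniture, £150.00 or more → 5.5% → £9.47
Office chair £492.80: furniture, £150.00 or more → 5.5% → £27.10
Road atlas £16.71: books and periodicals → 6.5% → £1.09
Total tax = £1.43 + £3.25 + £3.22 + £13.12 + £1.59 + £0.47 + £4.98 + £9.47 + £27.10 + £1.09 = £65.72

£65.72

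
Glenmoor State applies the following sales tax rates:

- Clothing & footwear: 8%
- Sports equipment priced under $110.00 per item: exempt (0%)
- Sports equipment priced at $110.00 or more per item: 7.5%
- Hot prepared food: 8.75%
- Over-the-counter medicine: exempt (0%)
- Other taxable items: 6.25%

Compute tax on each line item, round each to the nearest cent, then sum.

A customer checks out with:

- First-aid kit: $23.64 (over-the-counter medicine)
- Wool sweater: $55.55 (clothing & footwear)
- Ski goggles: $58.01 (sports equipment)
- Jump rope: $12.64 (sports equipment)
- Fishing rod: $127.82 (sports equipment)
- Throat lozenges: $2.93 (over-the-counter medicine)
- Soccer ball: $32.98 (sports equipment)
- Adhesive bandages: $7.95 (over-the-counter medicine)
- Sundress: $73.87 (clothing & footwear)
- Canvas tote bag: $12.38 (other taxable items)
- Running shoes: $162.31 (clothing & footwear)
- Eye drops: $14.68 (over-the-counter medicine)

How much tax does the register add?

$33.69

First-aid kit $23.64: over-the-counter medicine → 0% → $0.00
Wool sweater $55.55: clothing & footwear → 8% → $4.44
Ski goggles $58.01: sports equipment, under $110.00 → 0% → $0.00
Jump rope $12.64: sports equipment, under $110.00 → 0% → $0.00
Fishing rod $127.82: sports equipment, $110.00 or more → 7.5% → $9.59
Throat lozenges $2.93: over-the-counter medicine → 0% → $0.00
Soccer ball $32.98: sports equipment, under $110.00 → 0% → $0.00
Adhesive bandages $7.95: over-the-counter medicine → 0% → $0.00
Sundress $73.87: clothing & footwear → 8% → $5.91
Canvas tote bag $12.38: other taxable items → 6.25% → $0.77
Running shoes $162.31: clothing & footwear → 8% → $12.98
Eye drops $14.68: over-the-counter medicine → 0% → $0.00
Total tax = $4.44 + $9.59 + $5.91 + $0.77 + $12.98 = $33.69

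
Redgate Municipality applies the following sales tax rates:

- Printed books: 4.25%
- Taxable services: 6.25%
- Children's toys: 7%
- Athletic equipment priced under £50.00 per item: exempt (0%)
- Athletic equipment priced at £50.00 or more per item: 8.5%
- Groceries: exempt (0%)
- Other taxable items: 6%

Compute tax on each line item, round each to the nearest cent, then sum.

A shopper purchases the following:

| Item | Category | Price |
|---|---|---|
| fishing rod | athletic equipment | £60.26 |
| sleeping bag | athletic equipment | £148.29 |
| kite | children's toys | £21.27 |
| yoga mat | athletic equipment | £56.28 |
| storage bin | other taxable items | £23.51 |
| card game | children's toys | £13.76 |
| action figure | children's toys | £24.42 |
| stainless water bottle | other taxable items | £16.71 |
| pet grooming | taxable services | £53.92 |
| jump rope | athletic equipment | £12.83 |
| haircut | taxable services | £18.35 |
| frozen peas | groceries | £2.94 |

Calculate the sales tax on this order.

Fishing rod £60.26: athletic equipment, £50.00 or more → 8.5% → £5.12
Sleeping bag £148.29: athletic equipment, £50.00 or more → 8.5% → £12.60
Kite £21.27: children's toys → 7% → £1.49
Yoga mat £56.28: athletic equipment, £50.00 or more → 8.5% → £4.78
Storage bin £23.51: other taxable items → 6% → £1.41
Card game £13.76: children's toys → 7% → £0.96
Action figure £24.42: children's toys → 7% → £1.71
Stainless water bottle £16.71: other taxable items → 6% → £1.00
Pet grooming £53.92: taxable services → 6.25% → £3.37
Jump rope £12.83: athletic equipment, under £50.00 → 0% → £0.00
Haircut £18.35: taxable services → 6.25% → £1.15
Frozen peas £2.94: groceries → 0% → £0.00
Total tax = £5.12 + £12.60 + £1.49 + £4.78 + £1.41 + £0.96 + £1.71 + £1.00 + £3.37 + £1.15 = £33.59

£33.59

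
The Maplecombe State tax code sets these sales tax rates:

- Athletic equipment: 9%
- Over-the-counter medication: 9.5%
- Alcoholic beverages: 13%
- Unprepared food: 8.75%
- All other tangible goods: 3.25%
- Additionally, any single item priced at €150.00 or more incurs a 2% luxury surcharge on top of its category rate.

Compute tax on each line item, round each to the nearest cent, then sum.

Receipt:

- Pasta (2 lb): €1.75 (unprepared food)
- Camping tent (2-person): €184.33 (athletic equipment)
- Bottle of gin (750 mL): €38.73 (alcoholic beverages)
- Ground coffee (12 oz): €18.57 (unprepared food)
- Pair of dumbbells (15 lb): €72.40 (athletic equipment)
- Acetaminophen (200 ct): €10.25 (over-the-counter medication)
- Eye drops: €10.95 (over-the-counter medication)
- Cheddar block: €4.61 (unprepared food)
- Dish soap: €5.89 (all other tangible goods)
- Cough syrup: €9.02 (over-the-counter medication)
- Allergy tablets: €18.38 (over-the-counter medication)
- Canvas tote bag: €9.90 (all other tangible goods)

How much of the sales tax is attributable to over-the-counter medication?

Acetaminophen (200 ct) €10.25: over-the-counter medication → 9.5% → €0.97
Eye drops €10.95: over-the-counter medication → 9.5% → €1.04
Cough syrup €9.02: over-the-counter medication → 9.5% → €0.86
Allergy tablets €18.38: over-the-counter medication → 9.5% → €1.75
Tax on over-the-counter medication = €0.97 + €1.04 + €0.86 + €1.75 = €4.62

€4.62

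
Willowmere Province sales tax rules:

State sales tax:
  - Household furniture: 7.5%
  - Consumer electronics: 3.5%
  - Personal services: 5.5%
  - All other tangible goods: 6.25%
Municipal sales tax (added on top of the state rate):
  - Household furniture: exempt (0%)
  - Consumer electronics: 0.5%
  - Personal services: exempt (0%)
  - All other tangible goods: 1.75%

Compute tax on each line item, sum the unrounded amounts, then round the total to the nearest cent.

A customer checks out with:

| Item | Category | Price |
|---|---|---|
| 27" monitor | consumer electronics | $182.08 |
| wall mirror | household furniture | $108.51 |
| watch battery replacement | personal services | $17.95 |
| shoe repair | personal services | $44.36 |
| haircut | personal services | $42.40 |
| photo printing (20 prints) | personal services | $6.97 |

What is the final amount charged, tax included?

27" monitor $182.08: consumer electronics → 3.5% + 0.5% municipal = 4% → $7.2832
Wall mirror $108.51: household furniture → 7.5% + 0% municipal = 7.5% → $8.13825
Watch battery replacement $17.95: personal services → 5.5% + 0% municipal = 5.5% → $0.98725
Shoe repair $44.36: personal services → 5.5% + 0% municipal = 5.5% → $2.4398
Haircut $42.40: personal services → 5.5% + 0% municipal = 5.5% → $2.332
Photo printing (20 prints) $6.97: personal services → 5.5% + 0% municipal = 5.5% → $0.38335
Subtotal = $402.27; unrounded tax = $21.56385 → $21.56; total due = $423.83

$423.83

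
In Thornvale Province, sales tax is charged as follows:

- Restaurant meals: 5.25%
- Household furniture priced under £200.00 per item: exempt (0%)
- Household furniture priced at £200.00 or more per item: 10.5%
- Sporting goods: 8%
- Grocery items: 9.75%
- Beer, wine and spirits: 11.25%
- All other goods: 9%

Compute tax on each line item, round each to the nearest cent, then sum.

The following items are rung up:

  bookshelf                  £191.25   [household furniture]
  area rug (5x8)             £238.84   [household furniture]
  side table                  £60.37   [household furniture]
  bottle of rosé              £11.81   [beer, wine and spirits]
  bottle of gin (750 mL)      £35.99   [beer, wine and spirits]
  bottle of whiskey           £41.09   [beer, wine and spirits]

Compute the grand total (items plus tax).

£614.43

Bookshelf £191.25: household furniture, under £200.00 → 0% → £0.00
Area rug (5x8) £238.84: household furniture, £200.00 or more → 10.5% → £25.08
Side table £60.37: household furniture, under £200.00 → 0% → £0.00
Bottle of rosé £11.81: beer, wine and spirits → 11.25% → £1.33
Bottle of gin (750 mL) £35.99: beer, wine and spirits → 11.25% → £4.05
Bottle of whiskey £41.09: beer, wine and spirits → 11.25% → £4.62
Subtotal = £579.35; tax = £35.08; total due = £614.43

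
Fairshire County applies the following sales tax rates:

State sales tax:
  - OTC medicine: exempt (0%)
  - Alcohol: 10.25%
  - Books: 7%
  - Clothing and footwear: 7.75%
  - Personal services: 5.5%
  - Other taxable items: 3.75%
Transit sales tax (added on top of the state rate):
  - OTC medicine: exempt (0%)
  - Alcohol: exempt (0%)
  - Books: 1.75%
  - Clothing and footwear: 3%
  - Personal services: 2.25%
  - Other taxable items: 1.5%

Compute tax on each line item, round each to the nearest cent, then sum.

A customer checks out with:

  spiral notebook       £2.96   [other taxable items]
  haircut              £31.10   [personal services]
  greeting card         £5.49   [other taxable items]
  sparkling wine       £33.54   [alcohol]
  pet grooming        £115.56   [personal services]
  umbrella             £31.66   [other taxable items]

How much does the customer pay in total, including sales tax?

£237.23

Spiral notebook £2.96: other taxable items → 3.75% + 1.5% transit = 5.25% → £0.16
Haircut £31.10: personal services → 5.5% + 2.25% transit = 7.75% → £2.41
Greeting card £5.49: other taxable items → 3.75% + 1.5% transit = 5.25% → £0.29
Sparkling wine £33.54: alcohol → 10.25% + 0% transit = 10.25% → £3.44
Pet grooming £115.56: personal services → 5.5% + 2.25% transit = 7.75% → £8.96
Umbrella £31.66: other taxable items → 3.75% + 1.5% transit = 5.25% → £1.66
Subtotal = £220.31; tax = £16.92; total due = £237.23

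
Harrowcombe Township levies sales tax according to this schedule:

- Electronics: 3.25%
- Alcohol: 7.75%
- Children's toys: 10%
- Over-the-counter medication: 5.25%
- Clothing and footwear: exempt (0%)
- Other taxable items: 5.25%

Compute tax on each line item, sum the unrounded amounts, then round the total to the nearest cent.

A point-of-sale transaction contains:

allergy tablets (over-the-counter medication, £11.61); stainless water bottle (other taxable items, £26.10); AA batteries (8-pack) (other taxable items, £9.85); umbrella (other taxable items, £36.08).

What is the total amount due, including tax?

Allergy tablets £11.61: over-the-counter medication → 5.25% → £0.609525
Stainless water bottle £26.10: other taxable items → 5.25% → £1.37025
AA batteries (8-pack) £9.85: other taxable items → 5.25% → £0.517125
Umbrella £36.08: other taxable items → 5.25% → £1.8942
Subtotal = £83.64; unrounded tax = £4.3911 → £4.39; total due = £88.03

£88.03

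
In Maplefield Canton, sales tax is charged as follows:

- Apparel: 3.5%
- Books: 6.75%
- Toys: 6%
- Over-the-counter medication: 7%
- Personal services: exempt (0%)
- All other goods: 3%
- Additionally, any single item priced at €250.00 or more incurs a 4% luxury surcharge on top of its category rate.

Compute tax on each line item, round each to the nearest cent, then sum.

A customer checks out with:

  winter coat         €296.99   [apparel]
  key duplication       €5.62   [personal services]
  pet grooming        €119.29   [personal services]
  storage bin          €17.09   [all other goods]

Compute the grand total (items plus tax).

€461.77

Winter coat €296.99: apparel → 3.5% + 4% surcharge = 7.5% → €22.27
Key duplication €5.62: personal services → 0% → €0.00
Pet grooming €119.29: personal services → 0% → €0.00
Storage bin €17.09: all other goods → 3% → €0.51
Subtotal = €438.99; tax = €22.78; total due = €461.77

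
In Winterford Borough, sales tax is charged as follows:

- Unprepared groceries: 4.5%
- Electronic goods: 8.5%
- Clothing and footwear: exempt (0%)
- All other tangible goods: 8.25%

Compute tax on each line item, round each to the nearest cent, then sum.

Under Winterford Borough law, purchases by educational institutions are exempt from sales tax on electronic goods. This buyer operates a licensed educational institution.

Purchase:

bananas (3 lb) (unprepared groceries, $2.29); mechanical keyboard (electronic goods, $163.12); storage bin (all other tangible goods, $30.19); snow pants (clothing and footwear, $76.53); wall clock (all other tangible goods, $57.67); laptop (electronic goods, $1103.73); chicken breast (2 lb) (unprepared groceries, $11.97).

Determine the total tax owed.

$7.89

Bananas (3 lb) $2.29: unprepared groceries → 4.5% → $0.10
Mechanical keyboard $163.12: electronic goods, buyer-exempt → 0% → $0.00
Storage bin $30.19: all other tangible goods → 8.25% → $2.49
Snow pants $76.53: clothing and footwear → 0% → $0.00
Wall clock $57.67: all other tangible goods → 8.25% → $4.76
Laptop $1103.73: electronic goods, buyer-exempt → 0% → $0.00
Chicken breast (2 lb) $11.97: unprepared groceries → 4.5% → $0.54
Total tax = $0.10 + $2.49 + $4.76 + $0.54 = $7.89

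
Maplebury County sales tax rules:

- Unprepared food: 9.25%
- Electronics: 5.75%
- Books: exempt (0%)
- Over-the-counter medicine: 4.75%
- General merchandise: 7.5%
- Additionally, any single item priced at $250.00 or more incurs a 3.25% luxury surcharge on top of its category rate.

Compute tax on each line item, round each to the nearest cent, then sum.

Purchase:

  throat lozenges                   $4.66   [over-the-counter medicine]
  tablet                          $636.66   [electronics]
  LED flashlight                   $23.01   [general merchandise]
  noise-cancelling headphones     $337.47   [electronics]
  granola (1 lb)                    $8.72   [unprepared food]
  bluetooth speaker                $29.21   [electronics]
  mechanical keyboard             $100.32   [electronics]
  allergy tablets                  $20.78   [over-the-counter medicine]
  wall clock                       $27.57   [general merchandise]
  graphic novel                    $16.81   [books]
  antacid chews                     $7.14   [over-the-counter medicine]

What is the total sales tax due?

$101.28

Throat lozenges $4.66: over-the-counter medicine → 4.75% → $0.22
Tablet $636.66: electronics → 5.75% + 3.25% surcharge = 9% → $57.30
LED flashlight $23.01: general merchandise → 7.5% → $1.73
Noise-cancelling headphones $337.47: electronics → 5.75% + 3.25% surcharge = 9% → $30.37
Granola (1 lb) $8.72: unprepared food → 9.25% → $0.81
Bluetooth speaker $29.21: electronics → 5.75% → $1.68
Mechanical keyboard $100.32: electronics → 5.75% → $5.77
Allergy tablets $20.78: over-the-counter medicine → 4.75% → $0.99
Wall clock $27.57: general merchandise → 7.5% → $2.07
Graphic novel $16.81: books → 0% → $0.00
Antacid chews $7.14: over-the-counter medicine → 4.75% → $0.34
Total tax = $0.22 + $57.30 + $1.73 + $30.37 + $0.81 + $1.68 + $5.77 + $0.99 + $2.07 + $0.34 = $101.28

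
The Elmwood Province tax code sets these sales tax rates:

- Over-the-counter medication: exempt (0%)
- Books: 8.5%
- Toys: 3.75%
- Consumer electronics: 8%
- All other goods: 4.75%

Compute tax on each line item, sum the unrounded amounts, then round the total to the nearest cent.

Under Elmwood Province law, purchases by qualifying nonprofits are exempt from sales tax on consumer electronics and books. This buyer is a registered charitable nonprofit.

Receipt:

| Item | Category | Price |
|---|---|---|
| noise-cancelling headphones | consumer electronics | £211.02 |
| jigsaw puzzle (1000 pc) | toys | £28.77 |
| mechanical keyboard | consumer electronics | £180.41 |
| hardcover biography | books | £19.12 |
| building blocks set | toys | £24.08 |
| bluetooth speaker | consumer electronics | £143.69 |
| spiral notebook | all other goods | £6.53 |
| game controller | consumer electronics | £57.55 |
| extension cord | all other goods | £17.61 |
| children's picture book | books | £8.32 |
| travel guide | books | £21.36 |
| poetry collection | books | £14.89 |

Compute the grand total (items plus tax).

Noise-cancelling headphones £211.02: consumer electronics, buyer-exempt → 0% → £0.00
Jigsaw puzzle (1000 pc) £28.77: toys → 3.75% → £1.078875
Mechanical keyboard £180.41: consumer electronics, buyer-exempt → 0% → £0.00
Hardcover biography £19.12: books, buyer-exempt → 0% → £0.00
Building blocks set £24.08: toys → 3.75% → £0.903
Bluetooth speaker £143.69: consumer electronics, buyer-exempt → 0% → £0.00
Spiral notebook £6.53: all other goods → 4.75% → £0.310175
Game controller £57.55: consumer electronics, buyer-exempt → 0% → £0.00
Extension cord £17.61: all other goods → 4.75% → £0.836475
Children's picture book £8.32: books, buyer-exempt → 0% → £0.00
Travel guide £21.36: books, buyer-exempt → 0% → £0.00
Poetry collection £14.89: books, buyer-exempt → 0% → £0.00
Subtotal = £733.35; unrounded tax = £3.128525 → £3.13; total due = £736.48

£736.48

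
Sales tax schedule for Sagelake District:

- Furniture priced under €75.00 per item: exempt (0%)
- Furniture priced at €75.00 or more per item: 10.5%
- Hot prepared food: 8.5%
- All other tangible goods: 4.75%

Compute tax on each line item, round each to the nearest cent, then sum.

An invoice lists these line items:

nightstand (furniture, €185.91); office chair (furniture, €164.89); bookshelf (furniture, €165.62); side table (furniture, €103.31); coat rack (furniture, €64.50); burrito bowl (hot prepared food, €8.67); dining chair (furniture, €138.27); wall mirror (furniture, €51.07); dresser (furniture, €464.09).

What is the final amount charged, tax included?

Nightstand €185.91: furniture, €75.00 or more → 10.5% → €19.52
Office chair €164.89: furniture, €75.00 or more → 10.5% → €17.31
Bookshelf €165.62: furniture, €75.00 or more → 10.5% → €17.39
Side table €103.31: furniture, €75.00 or more → 10.5% → €10.85
Coat rack €64.50: furniture, under €75.00 → 0% → €0.00
Burrito bowl €8.67: hot prepared food → 8.5% → €0.74
Dining chair €138.27: furniture, €75.00 or more → 10.5% → €14.52
Wall mirror €51.07: furniture, under €75.00 → 0% → €0.00
Dresser €464.09: furniture, €75.00 or more → 10.5% → €48.73
Subtotal = €1346.33; tax = €129.06; total due = €1475.39

€1475.39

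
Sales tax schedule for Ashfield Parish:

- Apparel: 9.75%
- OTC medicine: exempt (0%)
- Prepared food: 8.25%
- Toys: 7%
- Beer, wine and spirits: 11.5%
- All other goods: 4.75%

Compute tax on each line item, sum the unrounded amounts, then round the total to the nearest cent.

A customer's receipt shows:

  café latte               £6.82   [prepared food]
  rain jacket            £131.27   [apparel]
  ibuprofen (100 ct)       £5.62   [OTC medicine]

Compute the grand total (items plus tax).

£157.07

Café latte £6.82: prepared food → 8.25% → £0.56265
Rain jacket £131.27: apparel → 9.75% → £12.798825
Ibuprofen (100 ct) £5.62: OTC medicine → 0% → £0.00
Subtotal = £143.71; unrounded tax = £13.361475 → £13.36; total due = £157.07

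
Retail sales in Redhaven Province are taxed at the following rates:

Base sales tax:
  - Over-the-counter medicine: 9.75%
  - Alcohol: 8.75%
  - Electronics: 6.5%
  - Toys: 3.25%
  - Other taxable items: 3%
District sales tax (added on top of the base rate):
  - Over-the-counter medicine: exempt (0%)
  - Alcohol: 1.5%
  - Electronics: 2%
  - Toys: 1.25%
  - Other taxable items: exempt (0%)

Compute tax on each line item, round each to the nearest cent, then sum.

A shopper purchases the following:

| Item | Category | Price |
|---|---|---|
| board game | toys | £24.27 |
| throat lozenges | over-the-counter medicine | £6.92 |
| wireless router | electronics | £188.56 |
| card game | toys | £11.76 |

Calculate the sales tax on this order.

£18.32

Board game £24.27: toys → 3.25% + 1.25% district = 4.5% → £1.09
Throat lozenges £6.92: over-the-counter medicine → 9.75% + 0% district = 9.75% → £0.67
Wireless router £188.56: electronics → 6.5% + 2% district = 8.5% → £16.03
Card game £11.76: toys → 3.25% + 1.25% district = 4.5% → £0.53
Total tax = £1.09 + £0.67 + £16.03 + £0.53 = £18.32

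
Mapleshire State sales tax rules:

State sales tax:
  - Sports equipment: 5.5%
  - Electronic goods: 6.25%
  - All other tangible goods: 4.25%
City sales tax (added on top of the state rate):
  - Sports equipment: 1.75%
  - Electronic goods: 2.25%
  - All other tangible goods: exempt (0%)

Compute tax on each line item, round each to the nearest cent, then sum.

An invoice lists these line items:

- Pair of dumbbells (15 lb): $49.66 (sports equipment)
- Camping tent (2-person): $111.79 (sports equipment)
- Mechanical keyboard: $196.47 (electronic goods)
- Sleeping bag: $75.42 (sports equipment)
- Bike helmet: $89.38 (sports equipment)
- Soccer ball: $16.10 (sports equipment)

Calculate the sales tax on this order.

Pair of dumbbells (15 lb) $49.66: sports equipment → 5.5% + 1.75% city = 7.25% → $3.60
Camping tent (2-person) $111.79: sports equipment → 5.5% + 1.75% city = 7.25% → $8.10
Mechanical keyboard $196.47: electronic goods → 6.25% + 2.25% city = 8.5% → $16.70
Sleeping bag $75.42: sports equipment → 5.5% + 1.75% city = 7.25% → $5.47
Bike helmet $89.38: sports equipment → 5.5% + 1.75% city = 7.25% → $6.48
Soccer ball $16.10: sports equipment → 5.5% + 1.75% city = 7.25% → $1.17
Total tax = $3.60 + $8.10 + $16.70 + $5.47 + $6.48 + $1.17 = $41.52

$41.52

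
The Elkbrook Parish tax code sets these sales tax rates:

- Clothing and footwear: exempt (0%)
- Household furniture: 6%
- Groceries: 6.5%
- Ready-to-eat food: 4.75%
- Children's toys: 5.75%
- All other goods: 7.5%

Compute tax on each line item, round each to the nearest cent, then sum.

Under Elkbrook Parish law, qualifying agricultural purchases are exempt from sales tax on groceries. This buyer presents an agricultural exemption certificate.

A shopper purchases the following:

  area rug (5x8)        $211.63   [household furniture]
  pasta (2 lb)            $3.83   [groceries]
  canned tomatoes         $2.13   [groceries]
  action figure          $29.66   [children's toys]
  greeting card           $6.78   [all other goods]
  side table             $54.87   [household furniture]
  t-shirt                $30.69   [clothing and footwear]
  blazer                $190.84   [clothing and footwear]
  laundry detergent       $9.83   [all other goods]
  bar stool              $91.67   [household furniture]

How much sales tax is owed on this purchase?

$24.45

Area rug (5x8) $211.63: household furniture → 6% → $12.70
Pasta (2 lb) $3.83: groceries, buyer-exempt → 0% → $0.00
Canned tomatoes $2.13: groceries, buyer-exempt → 0% → $0.00
Action figure $29.66: children's toys → 5.75% → $1.71
Greeting card $6.78: all other goods → 7.5% → $0.51
Side table $54.87: household furniture → 6% → $3.29
T-shirt $30.69: clothing and footwear → 0% → $0.00
Blazer $190.84: clothing and footwear → 0% → $0.00
Laundry detergent $9.83: all other goods → 7.5% → $0.74
Bar stool $91.67: household furniture → 6% → $5.50
Total tax = $12.70 + $1.71 + $0.51 + $3.29 + $0.74 + $5.50 = $24.45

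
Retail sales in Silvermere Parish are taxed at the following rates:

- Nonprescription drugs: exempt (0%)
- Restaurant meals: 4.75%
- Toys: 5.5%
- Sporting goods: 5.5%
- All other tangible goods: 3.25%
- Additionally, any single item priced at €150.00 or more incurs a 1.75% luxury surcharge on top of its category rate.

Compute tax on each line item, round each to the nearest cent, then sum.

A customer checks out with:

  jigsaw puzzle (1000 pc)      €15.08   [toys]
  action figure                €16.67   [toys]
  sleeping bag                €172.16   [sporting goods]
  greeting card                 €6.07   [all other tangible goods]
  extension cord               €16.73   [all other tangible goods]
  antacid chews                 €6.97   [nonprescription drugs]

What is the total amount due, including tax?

€248.65

Jigsaw puzzle (1000 pc) €15.08: toys → 5.5% → €0.83
Action figure €16.67: toys → 5.5% → €0.92
Sleeping bag €172.16: sporting goods → 5.5% + 1.75% surcharge = 7.25% → €12.48
Greeting card €6.07: all other tangible goods → 3.25% → €0.20
Extension cord €16.73: all other tangible goods → 3.25% → €0.54
Antacid chews €6.97: nonprescription drugs → 0% → €0.00
Subtotal = €233.68; tax = €14.97; total due = €248.65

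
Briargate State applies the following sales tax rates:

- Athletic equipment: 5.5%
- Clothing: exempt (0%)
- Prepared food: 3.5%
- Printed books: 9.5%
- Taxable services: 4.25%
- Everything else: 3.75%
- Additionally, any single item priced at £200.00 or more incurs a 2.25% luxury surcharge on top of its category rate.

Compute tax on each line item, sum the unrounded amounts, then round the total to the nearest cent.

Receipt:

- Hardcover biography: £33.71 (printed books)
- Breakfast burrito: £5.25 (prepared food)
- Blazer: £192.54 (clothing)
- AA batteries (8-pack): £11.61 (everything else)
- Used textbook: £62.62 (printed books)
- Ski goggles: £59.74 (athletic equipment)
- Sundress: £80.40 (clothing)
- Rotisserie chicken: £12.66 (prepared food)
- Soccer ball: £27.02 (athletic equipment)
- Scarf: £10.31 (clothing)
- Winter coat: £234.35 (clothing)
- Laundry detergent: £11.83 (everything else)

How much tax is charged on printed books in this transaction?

Hardcover biography £33.71: printed books → 9.5% → £3.20245
Used textbook £62.62: printed books → 9.5% → £5.9489
Tax on printed books: unrounded sum = £9.15135 → £9.15

£9.15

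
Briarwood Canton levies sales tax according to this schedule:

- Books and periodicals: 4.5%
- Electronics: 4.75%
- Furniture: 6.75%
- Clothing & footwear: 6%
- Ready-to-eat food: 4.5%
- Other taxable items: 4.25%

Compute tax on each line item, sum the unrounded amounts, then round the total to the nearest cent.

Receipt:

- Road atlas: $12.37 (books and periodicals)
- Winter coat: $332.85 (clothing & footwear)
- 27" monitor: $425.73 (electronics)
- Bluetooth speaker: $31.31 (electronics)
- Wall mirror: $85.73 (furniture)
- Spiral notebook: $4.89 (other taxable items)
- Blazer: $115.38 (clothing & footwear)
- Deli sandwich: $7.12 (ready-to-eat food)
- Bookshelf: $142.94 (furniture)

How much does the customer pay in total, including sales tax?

Road atlas $12.37: books and periodicals → 4.5% → $0.55665
Winter coat $332.85: clothing & footwear → 6% → $19.971
27" monitor $425.73: electronics → 4.75% → $20.222175
Bluetooth speaker $31.31: electronics → 4.75% → $1.487225
Wall mirror $85.73: furniture → 6.75% → $5.786775
Spiral notebook $4.89: other taxable items → 4.25% → $0.207825
Blazer $115.38: clothing & footwear → 6% → $6.9228
Deli sandwich $7.12: ready-to-eat food → 4.5% → $0.3204
Bookshelf $142.94: furniture → 6.75% → $9.64845
Subtotal = $1158.32; unrounded tax = $65.1233 → $65.12; total due = $1223.44

$1223.44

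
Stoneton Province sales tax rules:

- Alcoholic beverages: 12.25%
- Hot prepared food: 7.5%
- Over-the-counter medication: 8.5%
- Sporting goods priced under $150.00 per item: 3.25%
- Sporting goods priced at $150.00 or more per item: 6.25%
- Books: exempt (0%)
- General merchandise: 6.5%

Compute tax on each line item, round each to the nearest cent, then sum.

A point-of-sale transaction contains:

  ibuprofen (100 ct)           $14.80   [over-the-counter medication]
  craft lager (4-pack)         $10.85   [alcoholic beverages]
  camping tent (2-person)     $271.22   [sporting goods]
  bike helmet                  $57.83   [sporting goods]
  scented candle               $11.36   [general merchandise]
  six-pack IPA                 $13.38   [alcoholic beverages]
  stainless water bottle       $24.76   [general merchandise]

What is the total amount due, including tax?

$429.61

Ibuprofen (100 ct) $14.80: over-the-counter medication → 8.5% → $1.26
Craft lager (4-pack) $10.85: alcoholic beverages → 12.25% → $1.33
Camping tent (2-person) $271.22: sporting goods, $150.00 or more → 6.25% → $16.95
Bike helmet $57.83: sporting goods, under $150.00 → 3.25% → $1.88
Scented candle $11.36: general merchandise → 6.5% → $0.74
Six-pack IPA $13.38: alcoholic beverages → 12.25% → $1.64
Stainless water bottle $24.76: general merchandise → 6.5% → $1.61
Subtotal = $404.20; tax = $25.41; total due = $429.61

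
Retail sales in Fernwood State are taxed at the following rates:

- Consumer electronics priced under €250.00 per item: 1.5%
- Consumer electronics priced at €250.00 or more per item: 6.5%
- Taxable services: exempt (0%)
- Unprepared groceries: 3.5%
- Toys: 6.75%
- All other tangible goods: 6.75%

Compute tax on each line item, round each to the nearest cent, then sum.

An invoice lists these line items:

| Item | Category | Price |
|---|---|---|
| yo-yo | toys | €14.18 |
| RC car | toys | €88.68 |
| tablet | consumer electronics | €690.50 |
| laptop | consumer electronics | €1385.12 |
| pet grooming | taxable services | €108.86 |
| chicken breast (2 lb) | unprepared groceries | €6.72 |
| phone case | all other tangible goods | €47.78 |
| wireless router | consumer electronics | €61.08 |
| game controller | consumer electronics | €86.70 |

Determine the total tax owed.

€147.55

Yo-yo €14.18: toys → 6.75% → €0.96
RC car €88.68: toys → 6.75% → €5.99
Tablet €690.50: consumer electronics, €250.00 or more → 6.5% → €44.88
Laptop €1385.12: consumer electronics, €250.00 or more → 6.5% → €90.03
Pet grooming €108.86: taxable services → 0% → €0.00
Chicken breast (2 lb) €6.72: unprepared groceries → 3.5% → €0.24
Phone case €47.78: all other tangible goods → 6.75% → €3.23
Wireless router €61.08: consumer electronics, under €250.00 → 1.5% → €0.92
Game controller €86.70: consumer electronics, under €250.00 → 1.5% → €1.30
Total tax = €0.96 + €5.99 + €44.88 + €90.03 + €0.24 + €3.23 + €0.92 + €1.30 = €147.55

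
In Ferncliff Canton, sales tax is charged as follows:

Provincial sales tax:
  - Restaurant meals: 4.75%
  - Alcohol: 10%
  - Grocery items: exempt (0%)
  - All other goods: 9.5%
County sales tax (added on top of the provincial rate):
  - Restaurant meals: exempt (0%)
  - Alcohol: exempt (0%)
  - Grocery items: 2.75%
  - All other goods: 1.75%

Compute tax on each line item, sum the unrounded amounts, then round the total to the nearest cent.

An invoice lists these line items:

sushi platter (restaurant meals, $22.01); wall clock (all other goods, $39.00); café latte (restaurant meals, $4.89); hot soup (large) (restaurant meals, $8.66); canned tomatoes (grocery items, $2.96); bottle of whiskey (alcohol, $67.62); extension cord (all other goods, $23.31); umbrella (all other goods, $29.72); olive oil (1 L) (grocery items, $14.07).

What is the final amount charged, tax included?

$231.51

Sushi platter $22.01: restaurant meals → 4.75% + 0% county = 4.75% → $1.045475
Wall clock $39.00: all other goods → 9.5% + 1.75% county = 11.25% → $4.3875
Café latte $4.89: restaurant meals → 4.75% + 0% county = 4.75% → $0.232275
Hot soup (large) $8.66: restaurant meals → 4.75% + 0% county = 4.75% → $0.41135
Canned tomatoes $2.96: grocery items → 0% + 2.75% county = 2.75% → $0.0814
Bottle of whiskey $67.62: alcohol → 10% + 0% county = 10% → $6.762
Extension cord $23.31: all other goods → 9.5% + 1.75% county = 11.25% → $2.622375
Umbrella $29.72: all other goods → 9.5% + 1.75% county = 11.25% → $3.3435
Olive oil (1 L) $14.07: grocery items → 0% + 2.75% county = 2.75% → $0.386925
Subtotal = $212.24; unrounded tax = $19.2728 → $19.27; total due = $231.51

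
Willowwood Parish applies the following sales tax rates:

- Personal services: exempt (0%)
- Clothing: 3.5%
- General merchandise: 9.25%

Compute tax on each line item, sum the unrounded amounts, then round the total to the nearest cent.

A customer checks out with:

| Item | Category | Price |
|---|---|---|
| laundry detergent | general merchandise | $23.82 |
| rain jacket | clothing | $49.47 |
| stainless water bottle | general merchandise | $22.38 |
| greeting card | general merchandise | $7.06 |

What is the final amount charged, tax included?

$109.39

Laundry detergent $23.82: general merchandise → 9.25% → $2.20335
Rain jacket $49.47: clothing → 3.5% → $1.73145
Stainless water bottle $22.38: general merchandise → 9.25% → $2.07015
Greeting card $7.06: general merchandise → 9.25% → $0.65305
Subtotal = $102.73; unrounded tax = $6.658 → $6.66; total due = $109.39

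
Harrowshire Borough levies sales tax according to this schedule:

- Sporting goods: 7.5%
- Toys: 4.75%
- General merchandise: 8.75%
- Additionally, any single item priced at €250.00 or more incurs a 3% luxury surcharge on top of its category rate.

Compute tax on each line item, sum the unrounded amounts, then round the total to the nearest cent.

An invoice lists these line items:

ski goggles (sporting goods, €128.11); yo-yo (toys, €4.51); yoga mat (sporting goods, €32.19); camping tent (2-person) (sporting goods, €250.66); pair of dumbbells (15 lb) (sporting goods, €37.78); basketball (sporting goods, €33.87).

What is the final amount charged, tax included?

€531.05

Ski goggles €128.11: sporting goods → 7.5% → €9.60825
Yo-yo €4.51: toys → 4.75% → €0.214225
Yoga mat €32.19: sporting goods → 7.5% → €2.41425
Camping tent (2-person) €250.66: sporting goods → 7.5% + 3% surcharge = 10.5% → €26.3193
Pair of dumbbells (15 lb) €37.78: sporting goods → 7.5% → €2.8335
Basketball €33.87: sporting goods → 7.5% → €2.54025
Subtotal = €487.12; unrounded tax = €43.929775 → €43.93; total due = €531.05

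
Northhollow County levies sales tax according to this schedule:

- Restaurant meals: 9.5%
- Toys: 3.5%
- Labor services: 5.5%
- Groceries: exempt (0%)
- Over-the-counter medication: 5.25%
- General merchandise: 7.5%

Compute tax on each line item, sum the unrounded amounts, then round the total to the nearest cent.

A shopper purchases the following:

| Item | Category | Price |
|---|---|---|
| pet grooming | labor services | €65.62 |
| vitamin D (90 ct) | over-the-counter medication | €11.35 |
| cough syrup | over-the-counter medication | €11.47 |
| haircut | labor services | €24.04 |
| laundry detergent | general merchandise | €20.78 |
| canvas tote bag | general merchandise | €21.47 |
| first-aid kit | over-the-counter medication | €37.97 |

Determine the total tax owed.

Pet grooming €65.62: labor services → 5.5% → €3.6091
Vitamin D (90 ct) €11.35: over-the-counter medication → 5.25% → €0.595875
Cough syrup €11.47: over-the-counter medication → 5.25% → €0.602175
Haircut €24.04: labor services → 5.5% → €1.3222
Laundry detergent €20.78: general merchandise → 7.5% → €1.5585
Canvas tote bag €21.47: general merchandise → 7.5% → €1.61025
First-aid kit €37.97: over-the-counter medication → 5.25% → €1.993425
Unrounded tax sum = €11.291525 → €11.29

€11.29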